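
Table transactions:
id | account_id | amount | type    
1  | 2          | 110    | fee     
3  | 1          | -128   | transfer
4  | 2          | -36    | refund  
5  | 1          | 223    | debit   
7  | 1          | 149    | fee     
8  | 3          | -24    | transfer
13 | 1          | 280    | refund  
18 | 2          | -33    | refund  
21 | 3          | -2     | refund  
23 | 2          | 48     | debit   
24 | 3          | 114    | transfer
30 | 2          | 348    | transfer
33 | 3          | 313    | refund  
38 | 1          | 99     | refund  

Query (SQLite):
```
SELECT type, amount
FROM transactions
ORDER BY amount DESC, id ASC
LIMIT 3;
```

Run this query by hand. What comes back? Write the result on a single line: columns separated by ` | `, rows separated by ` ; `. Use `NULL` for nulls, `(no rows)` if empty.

Sort by amount desc, tiebreak id asc: (348, id=30), (313, id=33), (280, id=13), (223, id=5), (149, id=7), (114, id=24) …. Take first 3.

transfer | 348 ; refund | 313 ; refund | 280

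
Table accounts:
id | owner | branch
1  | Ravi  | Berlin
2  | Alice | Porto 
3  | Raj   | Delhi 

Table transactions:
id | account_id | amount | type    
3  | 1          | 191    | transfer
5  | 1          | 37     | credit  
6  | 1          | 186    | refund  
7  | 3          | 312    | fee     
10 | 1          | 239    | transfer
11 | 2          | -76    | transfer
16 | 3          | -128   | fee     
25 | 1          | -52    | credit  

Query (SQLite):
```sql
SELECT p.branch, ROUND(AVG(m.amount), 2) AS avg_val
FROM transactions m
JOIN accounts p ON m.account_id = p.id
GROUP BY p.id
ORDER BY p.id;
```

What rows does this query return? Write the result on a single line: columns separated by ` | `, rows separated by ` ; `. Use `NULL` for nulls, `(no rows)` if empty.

Berlin | 120.2 ; Porto | -76 ; Delhi | 92

Join each transactions row to its accounts via account_id.
Group joined rows by accounts.id; compute ROUND(AVG(m.amount), 2) per group.
  1: ids {3, 5, 6, 10, 25} → ROUND(AVG(m.amount), 2)=120.2
  2: ids {11} → ROUND(AVG(m.amount), 2)=-76
  3: ids {7, 16} → ROUND(AVG(m.amount), 2)=92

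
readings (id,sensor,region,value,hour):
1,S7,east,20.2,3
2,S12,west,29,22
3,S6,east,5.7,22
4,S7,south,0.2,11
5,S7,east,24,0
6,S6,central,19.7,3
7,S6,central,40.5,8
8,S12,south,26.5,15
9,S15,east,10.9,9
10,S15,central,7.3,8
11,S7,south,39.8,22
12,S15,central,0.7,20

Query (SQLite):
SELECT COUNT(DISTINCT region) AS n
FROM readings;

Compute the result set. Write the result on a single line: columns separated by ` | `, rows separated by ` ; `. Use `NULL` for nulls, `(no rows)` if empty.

4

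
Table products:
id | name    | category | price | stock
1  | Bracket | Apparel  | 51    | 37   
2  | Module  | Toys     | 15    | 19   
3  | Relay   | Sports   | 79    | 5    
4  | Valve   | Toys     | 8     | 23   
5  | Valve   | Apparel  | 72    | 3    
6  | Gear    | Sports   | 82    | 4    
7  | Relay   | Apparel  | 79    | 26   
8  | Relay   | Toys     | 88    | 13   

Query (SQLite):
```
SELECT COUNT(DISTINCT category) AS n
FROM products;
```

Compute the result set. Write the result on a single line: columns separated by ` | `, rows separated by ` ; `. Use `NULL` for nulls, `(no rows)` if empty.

3

Count distinct non-NULL category values.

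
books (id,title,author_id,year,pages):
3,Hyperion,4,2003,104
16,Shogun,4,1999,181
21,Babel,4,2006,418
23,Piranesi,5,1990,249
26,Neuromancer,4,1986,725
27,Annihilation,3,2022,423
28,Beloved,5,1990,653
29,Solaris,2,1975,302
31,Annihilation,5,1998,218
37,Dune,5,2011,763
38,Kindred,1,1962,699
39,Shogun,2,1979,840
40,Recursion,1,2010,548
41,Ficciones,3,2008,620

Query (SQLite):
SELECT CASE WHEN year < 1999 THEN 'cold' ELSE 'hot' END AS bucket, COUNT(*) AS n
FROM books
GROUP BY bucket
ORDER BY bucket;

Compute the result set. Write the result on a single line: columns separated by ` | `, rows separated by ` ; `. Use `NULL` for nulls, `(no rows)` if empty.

cold | 7 ; hot | 7

Bucket rows by year < 1999 → 'cold' else 'hot'; count each bucket.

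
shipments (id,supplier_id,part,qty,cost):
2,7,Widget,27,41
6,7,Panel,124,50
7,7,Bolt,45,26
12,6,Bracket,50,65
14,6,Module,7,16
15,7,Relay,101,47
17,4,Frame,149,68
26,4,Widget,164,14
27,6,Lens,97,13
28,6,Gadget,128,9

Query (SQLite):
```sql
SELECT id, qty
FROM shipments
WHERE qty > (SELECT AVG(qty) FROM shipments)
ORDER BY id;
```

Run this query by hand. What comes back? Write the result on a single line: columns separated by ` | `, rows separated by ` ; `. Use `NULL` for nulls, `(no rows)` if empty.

Scalar subquery: AVG(qty) over all shipments rows = 89.2.
Keep rows where qty > that value.

6 | 124 ; 15 | 101 ; 17 | 149 ; 26 | 164 ; 27 | 97 ; 28 | 128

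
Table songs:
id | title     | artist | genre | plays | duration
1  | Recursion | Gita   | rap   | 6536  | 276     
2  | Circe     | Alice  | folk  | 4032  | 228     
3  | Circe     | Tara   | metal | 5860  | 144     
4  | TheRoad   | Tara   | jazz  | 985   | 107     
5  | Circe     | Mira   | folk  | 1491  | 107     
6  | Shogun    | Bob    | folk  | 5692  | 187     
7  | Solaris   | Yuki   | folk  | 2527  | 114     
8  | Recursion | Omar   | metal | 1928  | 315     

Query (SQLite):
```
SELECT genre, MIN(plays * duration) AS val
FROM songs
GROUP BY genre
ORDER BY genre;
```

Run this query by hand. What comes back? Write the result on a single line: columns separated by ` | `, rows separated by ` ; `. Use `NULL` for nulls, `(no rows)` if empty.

folk | 159537 ; jazz | 105395 ; metal | 607320 ; rap | 1803936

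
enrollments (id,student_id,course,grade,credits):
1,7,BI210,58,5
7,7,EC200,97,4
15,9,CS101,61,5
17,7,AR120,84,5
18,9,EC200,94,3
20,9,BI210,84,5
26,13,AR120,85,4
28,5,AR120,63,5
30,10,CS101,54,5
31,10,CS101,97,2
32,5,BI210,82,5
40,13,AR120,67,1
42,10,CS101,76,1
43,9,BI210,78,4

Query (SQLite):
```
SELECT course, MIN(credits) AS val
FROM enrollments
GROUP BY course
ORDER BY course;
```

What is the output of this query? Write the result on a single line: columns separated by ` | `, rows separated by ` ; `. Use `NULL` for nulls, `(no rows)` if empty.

AR120 | 1 ; BI210 | 4 ; CS101 | 1 ; EC200 | 3

Partition enrollments by course; compute MIN(credits) within each group.
  AR120: ids {17, 26, 28, 40} → MIN(credits)=1
  BI210: ids {1, 20, 32, 43} → MIN(credits)=4
  CS101: ids {15, 30, 31, 42} → MIN(credits)=1
  EC200: ids {7, 18} → MIN(credits)=3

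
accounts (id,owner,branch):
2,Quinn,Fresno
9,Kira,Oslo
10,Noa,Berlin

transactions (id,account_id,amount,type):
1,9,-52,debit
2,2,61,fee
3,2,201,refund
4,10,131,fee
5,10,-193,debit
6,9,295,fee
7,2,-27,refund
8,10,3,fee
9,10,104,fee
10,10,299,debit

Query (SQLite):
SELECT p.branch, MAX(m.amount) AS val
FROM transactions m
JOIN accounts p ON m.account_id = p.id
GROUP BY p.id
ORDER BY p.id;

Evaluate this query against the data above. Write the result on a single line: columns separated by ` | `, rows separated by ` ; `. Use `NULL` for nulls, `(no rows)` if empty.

Join each transactions row to its accounts via account_id.
Group joined rows by accounts.id; compute MAX(m.amount) per group.
  2: ids {2, 3, 7} → MAX(m.amount)=201
  9: ids {1, 6} → MAX(m.amount)=295
  10: ids {4, 5, 8, 9, 10} → MAX(m.amount)=299

Fresno | 201 ; Oslo | 295 ; Berlin | 299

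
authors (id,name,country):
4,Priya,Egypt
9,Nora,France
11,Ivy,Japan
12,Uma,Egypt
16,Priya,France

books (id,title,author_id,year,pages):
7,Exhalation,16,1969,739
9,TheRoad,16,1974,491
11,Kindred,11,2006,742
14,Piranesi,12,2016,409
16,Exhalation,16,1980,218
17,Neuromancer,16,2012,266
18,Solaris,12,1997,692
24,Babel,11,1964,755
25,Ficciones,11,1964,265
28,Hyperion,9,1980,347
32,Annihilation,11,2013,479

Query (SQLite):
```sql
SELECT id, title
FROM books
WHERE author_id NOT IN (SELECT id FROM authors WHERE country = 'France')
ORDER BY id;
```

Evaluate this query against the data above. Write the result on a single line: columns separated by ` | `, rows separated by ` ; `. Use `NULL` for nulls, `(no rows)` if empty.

11 | Kindred ; 14 | Piranesi ; 18 | Solaris ; 24 | Babel ; 25 | Ficciones ; 32 | Annihilation

Inner query: authors.id where country = 'France'.
Outer: keep books rows whose author_id is not in that set.
Inner query → {9, 16}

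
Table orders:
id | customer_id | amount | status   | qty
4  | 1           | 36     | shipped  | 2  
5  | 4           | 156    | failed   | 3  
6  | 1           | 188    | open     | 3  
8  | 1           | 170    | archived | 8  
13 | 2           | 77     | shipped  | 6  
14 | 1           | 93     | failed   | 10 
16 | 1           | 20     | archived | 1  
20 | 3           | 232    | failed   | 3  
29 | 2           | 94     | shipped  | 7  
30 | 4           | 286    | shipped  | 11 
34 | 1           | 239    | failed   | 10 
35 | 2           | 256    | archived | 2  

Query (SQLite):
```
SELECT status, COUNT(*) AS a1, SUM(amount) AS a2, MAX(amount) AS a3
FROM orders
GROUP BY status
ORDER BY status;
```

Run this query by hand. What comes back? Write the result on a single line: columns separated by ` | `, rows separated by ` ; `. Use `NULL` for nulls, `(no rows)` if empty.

Group orders by status.
Per group compute: COUNT(*), SUM(amount), MAX(amount).
  archived: ids {8, 16, 35} → COUNT(*)=3, SUM(amount)=446, MAX(amount)=256
  failed: ids {5, 14, 20, 34} → COUNT(*)=4, SUM(amount)=720, MAX(amount)=239
  open: ids {6} → COUNT(*)=1, SUM(amount)=188, MAX(amount)=188
  shipped: ids {4, 13, 29, 30} → COUNT(*)=4, SUM(amount)=493, MAX(amount)=286

archived | 3 | 446 | 256 ; failed | 4 | 720 | 239 ; open | 1 | 188 | 188 ; shipped | 4 | 493 | 286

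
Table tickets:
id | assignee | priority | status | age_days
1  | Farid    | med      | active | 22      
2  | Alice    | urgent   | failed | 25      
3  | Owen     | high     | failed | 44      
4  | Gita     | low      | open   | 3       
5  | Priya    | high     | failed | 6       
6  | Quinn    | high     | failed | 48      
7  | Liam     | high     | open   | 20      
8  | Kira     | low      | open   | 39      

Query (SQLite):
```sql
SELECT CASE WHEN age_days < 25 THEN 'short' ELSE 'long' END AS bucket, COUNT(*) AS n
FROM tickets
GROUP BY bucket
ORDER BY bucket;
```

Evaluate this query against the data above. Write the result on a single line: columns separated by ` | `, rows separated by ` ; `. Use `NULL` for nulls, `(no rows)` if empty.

Bucket rows by age_days < 25 → 'short' else 'long'; count each bucket.

long | 4 ; short | 4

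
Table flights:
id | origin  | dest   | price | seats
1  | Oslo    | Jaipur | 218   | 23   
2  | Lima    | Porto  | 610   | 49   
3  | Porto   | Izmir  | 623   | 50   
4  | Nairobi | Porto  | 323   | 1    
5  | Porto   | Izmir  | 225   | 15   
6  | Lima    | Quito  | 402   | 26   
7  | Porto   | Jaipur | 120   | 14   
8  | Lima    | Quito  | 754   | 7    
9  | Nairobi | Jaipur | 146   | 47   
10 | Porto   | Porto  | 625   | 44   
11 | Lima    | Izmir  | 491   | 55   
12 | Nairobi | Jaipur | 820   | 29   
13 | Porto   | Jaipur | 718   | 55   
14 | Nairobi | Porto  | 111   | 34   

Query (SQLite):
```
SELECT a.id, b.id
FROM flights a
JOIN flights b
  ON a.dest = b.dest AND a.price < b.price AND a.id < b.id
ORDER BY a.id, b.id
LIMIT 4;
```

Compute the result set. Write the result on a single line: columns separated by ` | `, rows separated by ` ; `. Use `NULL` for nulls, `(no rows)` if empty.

1 | 12 ; 1 | 13 ; 2 | 10 ; 4 | 10

Pairs (a,b) with same dest, a.price < b.price, a.id < b.id.
dest groups: Izmir:{3,5,11} Jaipur:{1,7,9,12,13} Porto:{2,4,10,14} Quito:{6,8}
Ordered by (a.id, b.id); first 4.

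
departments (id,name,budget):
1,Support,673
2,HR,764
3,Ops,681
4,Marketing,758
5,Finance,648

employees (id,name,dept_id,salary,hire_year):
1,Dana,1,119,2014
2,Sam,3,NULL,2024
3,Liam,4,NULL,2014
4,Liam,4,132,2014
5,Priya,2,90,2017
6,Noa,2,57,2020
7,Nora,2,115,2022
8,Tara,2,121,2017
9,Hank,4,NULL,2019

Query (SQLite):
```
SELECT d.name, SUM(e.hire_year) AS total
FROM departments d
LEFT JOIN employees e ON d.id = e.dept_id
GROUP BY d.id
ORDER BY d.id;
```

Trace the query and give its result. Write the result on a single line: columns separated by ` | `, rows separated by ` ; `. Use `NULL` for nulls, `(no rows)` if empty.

Support | 2014 ; HR | 8076 ; Ops | 2024 ; Marketing | 6047 ; Finance | NULL

LEFT JOIN keeps every departments row; unmatched ones get NULL for employees columns.
Group by departments.id and compute SUM(e.hire_year). SUM over an all-NULL group is NULL.
  1: ids {1} → SUM(e.hire_year)=2014
  2: ids {5, 6, 7, 8} → SUM(e.hire_year)=8076
  3: ids {2} → SUM(e.hire_year)=2024
  4: ids {3, 4, 9} → SUM(e.hire_year)=6047
  5: ids {—} → SUM(e.hire_year)=NULL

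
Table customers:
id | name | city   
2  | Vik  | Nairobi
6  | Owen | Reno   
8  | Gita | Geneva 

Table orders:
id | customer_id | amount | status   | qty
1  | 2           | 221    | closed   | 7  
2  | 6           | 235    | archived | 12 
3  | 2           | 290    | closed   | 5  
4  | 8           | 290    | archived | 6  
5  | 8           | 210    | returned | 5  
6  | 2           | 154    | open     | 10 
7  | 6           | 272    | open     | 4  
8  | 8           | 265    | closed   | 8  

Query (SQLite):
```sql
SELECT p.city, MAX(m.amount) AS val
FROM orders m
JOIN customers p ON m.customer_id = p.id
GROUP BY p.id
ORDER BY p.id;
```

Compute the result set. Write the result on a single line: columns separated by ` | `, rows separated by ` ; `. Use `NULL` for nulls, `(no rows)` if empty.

Join each orders row to its customers via customer_id.
Group joined rows by customers.id; compute MAX(m.amount) per group.
  2: ids {1, 3, 6} → MAX(m.amount)=290
  6: ids {2, 7} → MAX(m.amount)=272
  8: ids {4, 5, 8} → MAX(m.amount)=290

Nairobi | 290 ; Reno | 272 ; Geneva | 290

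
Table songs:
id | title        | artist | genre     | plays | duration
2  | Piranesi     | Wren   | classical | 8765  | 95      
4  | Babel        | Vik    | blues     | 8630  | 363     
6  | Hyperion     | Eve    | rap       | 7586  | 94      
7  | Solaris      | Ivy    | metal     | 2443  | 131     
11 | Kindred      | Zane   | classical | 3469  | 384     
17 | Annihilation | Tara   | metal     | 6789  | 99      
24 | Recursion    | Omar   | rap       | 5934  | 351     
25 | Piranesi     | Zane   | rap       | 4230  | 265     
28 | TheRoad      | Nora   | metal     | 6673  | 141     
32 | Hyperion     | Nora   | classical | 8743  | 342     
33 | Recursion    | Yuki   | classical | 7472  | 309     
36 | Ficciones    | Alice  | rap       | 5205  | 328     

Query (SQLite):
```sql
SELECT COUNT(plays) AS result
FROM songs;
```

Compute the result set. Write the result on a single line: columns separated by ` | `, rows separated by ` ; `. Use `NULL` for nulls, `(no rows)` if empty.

All plays values: [8765, 8630, 7586, 2443, 3469, 6789, 5934, 4230, 6673, 8743, 7472, 5205].
COUNT(plays) counts non-NULL values → 12.

12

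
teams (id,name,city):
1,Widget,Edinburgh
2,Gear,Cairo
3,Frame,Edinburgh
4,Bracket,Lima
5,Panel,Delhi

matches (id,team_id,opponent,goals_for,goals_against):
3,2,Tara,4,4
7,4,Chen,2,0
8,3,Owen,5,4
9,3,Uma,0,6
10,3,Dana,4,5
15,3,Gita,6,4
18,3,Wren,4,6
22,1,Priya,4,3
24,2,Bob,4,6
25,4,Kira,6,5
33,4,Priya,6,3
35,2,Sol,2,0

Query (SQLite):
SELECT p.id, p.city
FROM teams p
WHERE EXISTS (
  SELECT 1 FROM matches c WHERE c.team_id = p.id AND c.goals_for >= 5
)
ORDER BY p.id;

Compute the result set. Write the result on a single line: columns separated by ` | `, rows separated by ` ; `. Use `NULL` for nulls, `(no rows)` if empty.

3 | Edinburgh ; 4 | Lima

For each teams row, check whether any matches with matching team_id has goals_for >= 5.
Keep rows where that is true.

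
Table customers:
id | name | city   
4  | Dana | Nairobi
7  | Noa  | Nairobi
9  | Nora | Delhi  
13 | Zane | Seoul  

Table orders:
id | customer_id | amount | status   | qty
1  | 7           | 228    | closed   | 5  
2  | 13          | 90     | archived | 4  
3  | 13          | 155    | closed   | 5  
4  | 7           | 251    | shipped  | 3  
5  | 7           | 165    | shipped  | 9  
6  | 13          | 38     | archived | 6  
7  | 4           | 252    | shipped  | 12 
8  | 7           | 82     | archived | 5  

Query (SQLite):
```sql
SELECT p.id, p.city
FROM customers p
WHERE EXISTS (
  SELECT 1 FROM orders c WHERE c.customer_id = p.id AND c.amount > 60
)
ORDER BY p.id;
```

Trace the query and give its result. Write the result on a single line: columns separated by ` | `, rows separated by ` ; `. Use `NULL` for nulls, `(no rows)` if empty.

4 | Nairobi ; 7 | Nairobi ; 13 | Seoul

For each customers row, check whether any orders with matching customer_id has amount > 60.
Keep rows where that is true.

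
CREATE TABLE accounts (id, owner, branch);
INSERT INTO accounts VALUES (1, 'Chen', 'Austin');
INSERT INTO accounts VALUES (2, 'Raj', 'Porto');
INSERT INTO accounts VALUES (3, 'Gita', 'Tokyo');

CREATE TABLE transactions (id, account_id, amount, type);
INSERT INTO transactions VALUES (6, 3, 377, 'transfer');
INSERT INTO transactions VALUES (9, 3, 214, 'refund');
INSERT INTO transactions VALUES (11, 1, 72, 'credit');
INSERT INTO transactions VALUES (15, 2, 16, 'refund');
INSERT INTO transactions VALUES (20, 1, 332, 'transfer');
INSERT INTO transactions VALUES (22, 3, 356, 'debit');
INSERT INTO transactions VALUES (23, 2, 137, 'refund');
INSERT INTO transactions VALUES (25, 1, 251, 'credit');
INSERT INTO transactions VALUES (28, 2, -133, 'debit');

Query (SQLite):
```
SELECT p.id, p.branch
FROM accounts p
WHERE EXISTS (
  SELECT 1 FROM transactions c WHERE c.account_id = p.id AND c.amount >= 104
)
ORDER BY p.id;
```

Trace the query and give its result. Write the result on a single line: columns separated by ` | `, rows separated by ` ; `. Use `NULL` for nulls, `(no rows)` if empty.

1 | Austin ; 2 | Porto ; 3 | Tokyo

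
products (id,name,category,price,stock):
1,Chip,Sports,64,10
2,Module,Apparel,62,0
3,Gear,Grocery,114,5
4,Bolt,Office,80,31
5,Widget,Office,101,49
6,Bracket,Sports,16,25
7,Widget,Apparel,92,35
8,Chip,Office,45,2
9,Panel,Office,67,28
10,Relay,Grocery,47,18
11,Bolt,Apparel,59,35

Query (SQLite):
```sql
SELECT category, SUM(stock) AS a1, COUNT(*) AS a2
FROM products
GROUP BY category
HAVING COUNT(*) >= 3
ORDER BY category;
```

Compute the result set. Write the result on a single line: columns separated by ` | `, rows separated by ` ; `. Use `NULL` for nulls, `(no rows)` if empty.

Apparel | 70 | 3 ; Office | 110 | 4

Group products by category.
Per group compute: SUM(stock), COUNT(*).
HAVING: drop groups with fewer than 3 rows.
  Apparel: ids {2, 7, 11} → SUM(stock)=70, COUNT(*)=3
  Grocery: ids {3, 10} → SUM(stock)=23, COUNT(*)=2
  Office: ids {4, 5, 8, 9} → SUM(stock)=110, COUNT(*)=4
  Sports: ids {1, 6} → SUM(stock)=35, COUNT(*)=2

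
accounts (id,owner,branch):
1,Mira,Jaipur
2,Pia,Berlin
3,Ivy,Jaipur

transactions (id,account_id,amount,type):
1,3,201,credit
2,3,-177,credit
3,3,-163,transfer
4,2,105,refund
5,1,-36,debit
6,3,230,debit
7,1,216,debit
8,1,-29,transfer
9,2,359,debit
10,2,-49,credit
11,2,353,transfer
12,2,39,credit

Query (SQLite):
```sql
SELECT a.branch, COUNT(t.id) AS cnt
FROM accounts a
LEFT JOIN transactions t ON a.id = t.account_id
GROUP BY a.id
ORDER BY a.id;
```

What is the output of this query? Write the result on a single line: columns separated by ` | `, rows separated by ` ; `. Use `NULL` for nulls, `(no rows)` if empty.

Jaipur | 3 ; Berlin | 5 ; Jaipur | 4

LEFT JOIN keeps every accounts row; unmatched ones get NULL for transactions columns.
Group by accounts.id and compute COUNT(t.id). COUNT(col) of an all-NULL group is 0.
  1: ids {5, 7, 8} → COUNT(t.id)=3
  2: ids {4, 9, 10, 11, 12} → COUNT(t.id)=5
  3: ids {1, 2, 3, 6} → COUNT(t.id)=4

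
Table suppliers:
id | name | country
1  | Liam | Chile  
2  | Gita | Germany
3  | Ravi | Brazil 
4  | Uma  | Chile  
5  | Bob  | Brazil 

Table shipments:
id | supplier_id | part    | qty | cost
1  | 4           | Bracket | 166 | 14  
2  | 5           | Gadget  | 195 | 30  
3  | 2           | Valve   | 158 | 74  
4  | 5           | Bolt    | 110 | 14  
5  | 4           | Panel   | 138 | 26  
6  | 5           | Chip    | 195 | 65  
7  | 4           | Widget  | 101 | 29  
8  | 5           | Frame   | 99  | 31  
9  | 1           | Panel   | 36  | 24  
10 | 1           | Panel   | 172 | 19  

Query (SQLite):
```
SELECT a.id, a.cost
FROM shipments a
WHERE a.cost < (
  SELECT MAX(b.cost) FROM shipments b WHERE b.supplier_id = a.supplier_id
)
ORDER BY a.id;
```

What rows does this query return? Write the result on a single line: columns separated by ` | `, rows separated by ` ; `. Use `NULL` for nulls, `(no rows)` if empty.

1 | 14 ; 2 | 30 ; 4 | 14 ; 5 | 26 ; 8 | 31 ; 10 | 19

For each shipments row a, compute MAX(cost) over rows sharing a.supplier_id.
Keep row a if a.cost < that per-group MAX.
  supplier_id=1: MAX(cost) = 24
  supplier_id=2: MAX(cost) = 74
  supplier_id=4: MAX(cost) = 29
  supplier_id=5: MAX(cost) = 65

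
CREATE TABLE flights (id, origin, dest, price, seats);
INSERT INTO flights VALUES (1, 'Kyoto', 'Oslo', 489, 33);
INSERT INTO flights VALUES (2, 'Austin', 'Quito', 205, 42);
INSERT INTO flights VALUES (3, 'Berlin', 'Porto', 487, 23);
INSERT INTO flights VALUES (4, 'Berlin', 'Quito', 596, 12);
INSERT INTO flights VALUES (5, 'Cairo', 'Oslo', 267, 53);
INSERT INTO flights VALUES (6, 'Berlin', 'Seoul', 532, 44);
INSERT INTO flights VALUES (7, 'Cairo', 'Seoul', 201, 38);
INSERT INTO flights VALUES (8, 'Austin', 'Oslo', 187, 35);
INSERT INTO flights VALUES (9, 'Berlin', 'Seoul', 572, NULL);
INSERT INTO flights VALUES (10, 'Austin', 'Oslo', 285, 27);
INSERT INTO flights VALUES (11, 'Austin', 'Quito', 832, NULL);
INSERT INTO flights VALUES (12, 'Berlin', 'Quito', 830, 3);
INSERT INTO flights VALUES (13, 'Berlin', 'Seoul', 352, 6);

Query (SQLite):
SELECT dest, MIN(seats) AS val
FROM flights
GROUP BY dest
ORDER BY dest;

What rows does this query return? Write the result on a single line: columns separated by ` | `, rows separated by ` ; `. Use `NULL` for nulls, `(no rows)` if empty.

Partition flights by dest; compute MIN(seats) within each group.
  Oslo: ids {1, 5, 8, 10} → MIN(seats)=27
  Porto: ids {3} → MIN(seats)=23
  Quito: ids {2, 4, 11, 12} → MIN(seats)=3
  Seoul: ids {6, 7, 9, 13} → MIN(seats)=6

Oslo | 27 ; Porto | 23 ; Quito | 3 ; Seoul | 6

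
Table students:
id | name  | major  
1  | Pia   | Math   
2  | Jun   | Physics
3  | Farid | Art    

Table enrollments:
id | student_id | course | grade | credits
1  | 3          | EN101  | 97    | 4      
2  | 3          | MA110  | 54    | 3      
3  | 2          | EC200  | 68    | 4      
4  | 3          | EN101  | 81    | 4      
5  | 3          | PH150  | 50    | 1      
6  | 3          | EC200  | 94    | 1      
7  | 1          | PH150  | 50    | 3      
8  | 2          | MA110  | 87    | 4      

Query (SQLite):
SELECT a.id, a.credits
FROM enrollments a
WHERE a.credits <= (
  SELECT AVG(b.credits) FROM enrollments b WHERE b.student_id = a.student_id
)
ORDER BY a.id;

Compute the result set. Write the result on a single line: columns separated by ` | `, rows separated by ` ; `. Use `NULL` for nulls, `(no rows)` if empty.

For each enrollments row a, compute AVG(credits) over rows sharing a.student_id.
Keep row a if a.credits <= that per-group AVG.
  student_id=1: AVG(credits) = 3.0
  student_id=2: AVG(credits) = 4.0
  student_id=3: AVG(credits) = 2.6

3 | 4 ; 5 | 1 ; 6 | 1 ; 7 | 3 ; 8 | 4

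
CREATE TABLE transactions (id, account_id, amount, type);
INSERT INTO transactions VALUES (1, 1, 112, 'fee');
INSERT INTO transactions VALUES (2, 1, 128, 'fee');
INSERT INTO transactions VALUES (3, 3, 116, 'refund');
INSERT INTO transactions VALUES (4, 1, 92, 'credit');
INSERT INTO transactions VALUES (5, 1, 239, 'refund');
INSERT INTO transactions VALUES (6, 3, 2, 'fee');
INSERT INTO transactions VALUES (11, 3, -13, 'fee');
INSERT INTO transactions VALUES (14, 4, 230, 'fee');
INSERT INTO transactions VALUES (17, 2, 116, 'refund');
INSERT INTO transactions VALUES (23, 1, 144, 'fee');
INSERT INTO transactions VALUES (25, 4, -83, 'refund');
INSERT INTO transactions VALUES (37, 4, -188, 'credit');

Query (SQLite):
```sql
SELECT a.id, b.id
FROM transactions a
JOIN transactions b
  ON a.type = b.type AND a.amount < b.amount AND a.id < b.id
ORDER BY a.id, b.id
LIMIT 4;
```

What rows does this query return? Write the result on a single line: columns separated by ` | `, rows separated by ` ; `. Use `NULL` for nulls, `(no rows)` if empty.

1 | 2 ; 1 | 14 ; 1 | 23 ; 2 | 14

Pairs (a,b) with same type, a.amount < b.amount, a.id < b.id.
type groups: credit:{4,37} fee:{1,2,6,11,14,23} refund:{3,5,17,25}
Ordered by (a.id, b.id); first 4.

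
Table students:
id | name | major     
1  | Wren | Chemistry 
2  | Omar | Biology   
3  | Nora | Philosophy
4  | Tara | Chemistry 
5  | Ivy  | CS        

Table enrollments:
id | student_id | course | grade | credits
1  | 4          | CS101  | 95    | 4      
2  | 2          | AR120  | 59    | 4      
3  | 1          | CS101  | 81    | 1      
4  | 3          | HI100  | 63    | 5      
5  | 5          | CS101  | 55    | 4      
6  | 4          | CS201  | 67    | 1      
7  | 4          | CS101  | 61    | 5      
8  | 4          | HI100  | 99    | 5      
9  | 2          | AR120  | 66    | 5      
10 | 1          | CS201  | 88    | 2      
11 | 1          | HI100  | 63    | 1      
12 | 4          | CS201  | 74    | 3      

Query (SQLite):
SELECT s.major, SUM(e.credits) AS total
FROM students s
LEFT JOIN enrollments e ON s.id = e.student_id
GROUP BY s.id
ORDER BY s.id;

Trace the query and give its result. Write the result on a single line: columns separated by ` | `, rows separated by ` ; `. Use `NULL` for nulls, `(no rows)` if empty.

Chemistry | 4 ; Biology | 9 ; Philosophy | 5 ; Chemistry | 18 ; CS | 4

LEFT JOIN keeps every students row; unmatched ones get NULL for enrollments columns.
Group by students.id and compute SUM(e.credits). SUM over an all-NULL group is NULL.
  1: ids {3, 10, 11} → SUM(e.credits)=4
  2: ids {2, 9} → SUM(e.credits)=9
  3: ids {4} → SUM(e.credits)=5
  4: ids {1, 6, 7, 8, 12} → SUM(e.credits)=18
  5: ids {5} → SUM(e.credits)=4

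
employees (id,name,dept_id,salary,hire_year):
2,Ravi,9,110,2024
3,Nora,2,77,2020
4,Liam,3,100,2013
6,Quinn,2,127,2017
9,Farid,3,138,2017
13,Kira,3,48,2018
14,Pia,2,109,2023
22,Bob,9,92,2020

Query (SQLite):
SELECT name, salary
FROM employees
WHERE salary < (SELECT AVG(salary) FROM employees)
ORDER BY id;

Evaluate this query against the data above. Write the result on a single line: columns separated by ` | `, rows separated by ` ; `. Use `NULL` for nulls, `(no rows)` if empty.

Scalar subquery: AVG(salary) over all employees rows = 100.125.
Keep rows where salary < that value.

Nora | 77 ; Liam | 100 ; Kira | 48 ; Bob | 92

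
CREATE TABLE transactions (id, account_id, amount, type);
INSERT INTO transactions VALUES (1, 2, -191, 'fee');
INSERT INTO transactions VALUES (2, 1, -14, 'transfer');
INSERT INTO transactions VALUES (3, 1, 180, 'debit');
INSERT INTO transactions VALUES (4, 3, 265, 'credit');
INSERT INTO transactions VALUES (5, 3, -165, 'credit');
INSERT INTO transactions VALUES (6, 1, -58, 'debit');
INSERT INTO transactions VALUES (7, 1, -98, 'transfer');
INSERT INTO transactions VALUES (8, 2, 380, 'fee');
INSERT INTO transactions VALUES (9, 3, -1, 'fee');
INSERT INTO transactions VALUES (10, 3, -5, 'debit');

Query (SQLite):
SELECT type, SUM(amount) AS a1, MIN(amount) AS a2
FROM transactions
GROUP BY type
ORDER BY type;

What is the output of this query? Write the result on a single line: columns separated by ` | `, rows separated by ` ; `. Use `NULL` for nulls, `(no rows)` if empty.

credit | 100 | -165 ; debit | 117 | -58 ; fee | 188 | -191 ; transfer | -112 | -98

Group transactions by type.
Per group compute: SUM(amount), MIN(amount).
  credit: ids {4, 5} → SUM(amount)=100, MIN(amount)=-165
  debit: ids {3, 6, 10} → SUM(amount)=117, MIN(amount)=-58
  fee: ids {1, 8, 9} → SUM(amount)=188, MIN(amount)=-191
  transfer: ids {2, 7} → SUM(amount)=-112, MIN(amount)=-98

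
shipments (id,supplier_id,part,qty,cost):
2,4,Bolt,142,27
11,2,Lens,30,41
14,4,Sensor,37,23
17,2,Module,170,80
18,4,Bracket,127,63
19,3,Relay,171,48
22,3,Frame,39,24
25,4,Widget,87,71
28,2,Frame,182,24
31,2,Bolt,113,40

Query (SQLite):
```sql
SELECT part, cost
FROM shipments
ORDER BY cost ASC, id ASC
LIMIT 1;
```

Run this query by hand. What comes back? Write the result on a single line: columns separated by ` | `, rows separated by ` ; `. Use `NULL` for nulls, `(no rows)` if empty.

Sensor | 23

Sort by cost asc, tiebreak id asc: (23, id=14), (24, id=22), (24, id=28), (27, id=2) …. Take first 1.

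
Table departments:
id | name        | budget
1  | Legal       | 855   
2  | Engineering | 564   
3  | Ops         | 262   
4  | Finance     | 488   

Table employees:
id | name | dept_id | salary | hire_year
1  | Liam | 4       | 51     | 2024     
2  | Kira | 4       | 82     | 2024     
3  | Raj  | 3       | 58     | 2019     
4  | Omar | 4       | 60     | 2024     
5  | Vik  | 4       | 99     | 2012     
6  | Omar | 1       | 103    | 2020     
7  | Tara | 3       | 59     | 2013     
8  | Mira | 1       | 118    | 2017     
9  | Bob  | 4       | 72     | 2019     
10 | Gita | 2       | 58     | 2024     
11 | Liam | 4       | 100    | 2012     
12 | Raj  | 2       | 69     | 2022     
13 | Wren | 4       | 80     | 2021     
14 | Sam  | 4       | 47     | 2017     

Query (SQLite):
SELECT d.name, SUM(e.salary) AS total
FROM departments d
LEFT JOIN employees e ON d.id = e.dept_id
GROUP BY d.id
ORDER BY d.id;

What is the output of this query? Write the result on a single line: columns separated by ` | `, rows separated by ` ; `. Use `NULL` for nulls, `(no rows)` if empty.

Legal | 221 ; Engineering | 127 ; Ops | 117 ; Finance | 591

LEFT JOIN keeps every departments row; unmatched ones get NULL for employees columns.
Group by departments.id and compute SUM(e.salary). SUM over an all-NULL group is NULL.
  1: ids {6, 8} → SUM(e.salary)=221
  2: ids {10, 12} → SUM(e.salary)=127
  3: ids {3, 7} → SUM(e.salary)=117
  4: ids {1, 2, 4, 5, 9, 11, 13, 14} → SUM(e.salary)=591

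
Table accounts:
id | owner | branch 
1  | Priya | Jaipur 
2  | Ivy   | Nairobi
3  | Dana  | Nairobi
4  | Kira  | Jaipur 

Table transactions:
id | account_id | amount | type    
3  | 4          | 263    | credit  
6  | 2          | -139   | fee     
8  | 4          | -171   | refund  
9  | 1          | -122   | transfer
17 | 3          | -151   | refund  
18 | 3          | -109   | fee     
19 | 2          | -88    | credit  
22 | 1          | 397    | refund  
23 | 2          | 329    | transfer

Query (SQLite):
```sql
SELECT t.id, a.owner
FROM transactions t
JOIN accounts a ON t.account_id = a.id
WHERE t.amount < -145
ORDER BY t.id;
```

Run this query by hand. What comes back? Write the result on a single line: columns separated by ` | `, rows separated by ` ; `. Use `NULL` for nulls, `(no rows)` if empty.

8 | Kira ; 17 | Dana

Each transactions row matches the accounts row where account_id = accounts.id.
Then keep rows with t.amount < -145.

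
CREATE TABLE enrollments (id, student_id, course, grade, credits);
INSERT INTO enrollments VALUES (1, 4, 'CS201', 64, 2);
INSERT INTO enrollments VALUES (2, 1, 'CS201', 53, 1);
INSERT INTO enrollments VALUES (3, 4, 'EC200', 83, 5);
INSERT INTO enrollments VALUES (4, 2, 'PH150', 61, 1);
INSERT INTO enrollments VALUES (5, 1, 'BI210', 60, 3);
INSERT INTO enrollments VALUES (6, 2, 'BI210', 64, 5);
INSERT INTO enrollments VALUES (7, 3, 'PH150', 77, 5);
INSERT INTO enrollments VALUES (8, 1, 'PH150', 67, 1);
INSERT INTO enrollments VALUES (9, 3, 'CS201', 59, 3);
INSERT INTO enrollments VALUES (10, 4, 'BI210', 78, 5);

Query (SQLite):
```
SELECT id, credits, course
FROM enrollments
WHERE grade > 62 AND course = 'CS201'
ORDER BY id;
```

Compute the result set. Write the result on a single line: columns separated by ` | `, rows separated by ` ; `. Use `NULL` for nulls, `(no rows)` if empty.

1 | 2 | CS201

grade > 62: ids {1, 3, 6, 7, 8, 10}
course = 'CS201': ids {1, 2, 9}
Combine with AND.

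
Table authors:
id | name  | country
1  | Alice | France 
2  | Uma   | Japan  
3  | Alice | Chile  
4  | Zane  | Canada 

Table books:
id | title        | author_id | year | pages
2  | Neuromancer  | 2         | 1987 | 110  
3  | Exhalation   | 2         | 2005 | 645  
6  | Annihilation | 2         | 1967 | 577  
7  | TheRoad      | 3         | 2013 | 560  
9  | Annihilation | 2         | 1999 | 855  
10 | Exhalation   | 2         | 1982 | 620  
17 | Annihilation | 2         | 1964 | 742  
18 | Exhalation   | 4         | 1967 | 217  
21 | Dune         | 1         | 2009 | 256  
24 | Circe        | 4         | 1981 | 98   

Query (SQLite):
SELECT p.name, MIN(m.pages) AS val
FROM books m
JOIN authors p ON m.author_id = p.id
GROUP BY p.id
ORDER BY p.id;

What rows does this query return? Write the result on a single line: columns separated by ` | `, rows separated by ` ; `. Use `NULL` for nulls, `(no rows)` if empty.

Join each books row to its authors via author_id.
Group joined rows by authors.id; compute MIN(m.pages) per group.
  1: ids {21} → MIN(m.pages)=256
  2: ids {2, 3, 6, 9, 10, 17} → MIN(m.pages)=110
  3: ids {7} → MIN(m.pages)=560
  4: ids {18, 24} → MIN(m.pages)=98

Alice | 256 ; Uma | 110 ; Alice | 560 ; Zane | 98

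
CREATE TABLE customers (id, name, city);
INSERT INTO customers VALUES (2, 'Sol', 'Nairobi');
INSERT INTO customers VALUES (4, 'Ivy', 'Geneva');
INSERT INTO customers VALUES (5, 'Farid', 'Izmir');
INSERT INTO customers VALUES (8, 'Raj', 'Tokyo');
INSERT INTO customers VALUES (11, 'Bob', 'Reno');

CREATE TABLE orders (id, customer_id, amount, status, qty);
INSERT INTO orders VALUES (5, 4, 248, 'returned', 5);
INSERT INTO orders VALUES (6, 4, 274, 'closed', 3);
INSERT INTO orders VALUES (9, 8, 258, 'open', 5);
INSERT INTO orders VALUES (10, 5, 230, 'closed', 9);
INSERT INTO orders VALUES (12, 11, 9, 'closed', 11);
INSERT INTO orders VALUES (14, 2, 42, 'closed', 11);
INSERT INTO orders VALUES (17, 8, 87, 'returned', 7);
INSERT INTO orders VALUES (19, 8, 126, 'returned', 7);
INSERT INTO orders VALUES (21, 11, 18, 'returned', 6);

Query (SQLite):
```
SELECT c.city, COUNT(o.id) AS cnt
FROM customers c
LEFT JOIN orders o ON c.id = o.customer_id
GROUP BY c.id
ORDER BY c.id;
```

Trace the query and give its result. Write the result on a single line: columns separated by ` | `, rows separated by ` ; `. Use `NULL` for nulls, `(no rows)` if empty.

LEFT JOIN keeps every customers row; unmatched ones get NULL for orders columns.
Group by customers.id and compute COUNT(o.id). COUNT(col) of an all-NULL group is 0.
  2: ids {14} → COUNT(o.id)=1
  4: ids {5, 6} → COUNT(o.id)=2
  5: ids {10} → COUNT(o.id)=1
  8: ids {9, 17, 19} → COUNT(o.id)=3
  11: ids {12, 21} → COUNT(o.id)=2

Nairobi | 1 ; Geneva | 2 ; Izmir | 1 ; Tokyo | 3 ; Reno | 2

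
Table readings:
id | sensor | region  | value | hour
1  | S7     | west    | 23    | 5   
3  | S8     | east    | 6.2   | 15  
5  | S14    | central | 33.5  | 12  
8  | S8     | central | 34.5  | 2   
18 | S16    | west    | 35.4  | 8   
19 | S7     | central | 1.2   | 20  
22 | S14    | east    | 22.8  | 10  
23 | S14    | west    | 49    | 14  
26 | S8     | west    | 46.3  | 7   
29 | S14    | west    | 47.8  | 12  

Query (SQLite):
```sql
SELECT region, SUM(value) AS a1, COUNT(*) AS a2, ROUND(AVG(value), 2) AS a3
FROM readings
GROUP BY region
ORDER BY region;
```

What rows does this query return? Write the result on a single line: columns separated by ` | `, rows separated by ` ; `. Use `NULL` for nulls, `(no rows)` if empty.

Group readings by region.
Per group compute: SUM(value), COUNT(*), ROUND(AVG(value), 2).
  central: ids {5, 8, 19} → SUM(value)=69.2, COUNT(*)=3, ROUND(AVG(value), 2)=23.07
  east: ids {3, 22} → SUM(value)=29, COUNT(*)=2, ROUND(AVG(value), 2)=14.5
  west: ids {1, 18, 23, 26, 29} → SUM(value)=201.5, COUNT(*)=5, ROUND(AVG(value), 2)=40.3

central | 69.2 | 3 | 23.07 ; east | 29 | 2 | 14.5 ; west | 201.5 | 5 | 40.3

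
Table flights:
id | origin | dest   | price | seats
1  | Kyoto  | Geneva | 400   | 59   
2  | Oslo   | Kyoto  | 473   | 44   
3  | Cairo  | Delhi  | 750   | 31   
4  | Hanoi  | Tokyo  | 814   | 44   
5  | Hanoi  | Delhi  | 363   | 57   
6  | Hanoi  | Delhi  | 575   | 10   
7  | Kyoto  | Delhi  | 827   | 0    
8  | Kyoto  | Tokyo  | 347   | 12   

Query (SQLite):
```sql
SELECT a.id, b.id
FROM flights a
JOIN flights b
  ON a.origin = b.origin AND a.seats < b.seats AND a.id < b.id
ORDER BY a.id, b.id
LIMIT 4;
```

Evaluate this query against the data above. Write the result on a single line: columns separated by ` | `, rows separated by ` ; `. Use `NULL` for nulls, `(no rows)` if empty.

Pairs (a,b) with same origin, a.seats < b.seats, a.id < b.id.
origin groups: Cairo:{3} Hanoi:{4,5,6} Kyoto:{1,7,8} Oslo:{2}
Ordered by (a.id, b.id); first 4.

4 | 5 ; 7 | 8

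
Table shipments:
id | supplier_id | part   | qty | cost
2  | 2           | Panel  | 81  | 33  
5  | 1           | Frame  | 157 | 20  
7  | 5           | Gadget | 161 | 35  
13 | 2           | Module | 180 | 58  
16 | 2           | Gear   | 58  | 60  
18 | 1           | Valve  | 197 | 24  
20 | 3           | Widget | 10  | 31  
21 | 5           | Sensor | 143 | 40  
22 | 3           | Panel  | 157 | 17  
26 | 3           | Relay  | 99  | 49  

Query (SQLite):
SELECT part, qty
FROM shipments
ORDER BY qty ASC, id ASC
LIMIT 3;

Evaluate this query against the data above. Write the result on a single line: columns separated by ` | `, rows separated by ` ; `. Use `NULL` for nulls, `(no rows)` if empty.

Sort by qty asc, tiebreak id asc: (10, id=20), (58, id=16), (81, id=2), (99, id=26), (143, id=21), (157, id=5) …. Take first 3.

Widget | 10 ; Gear | 58 ; Panel | 81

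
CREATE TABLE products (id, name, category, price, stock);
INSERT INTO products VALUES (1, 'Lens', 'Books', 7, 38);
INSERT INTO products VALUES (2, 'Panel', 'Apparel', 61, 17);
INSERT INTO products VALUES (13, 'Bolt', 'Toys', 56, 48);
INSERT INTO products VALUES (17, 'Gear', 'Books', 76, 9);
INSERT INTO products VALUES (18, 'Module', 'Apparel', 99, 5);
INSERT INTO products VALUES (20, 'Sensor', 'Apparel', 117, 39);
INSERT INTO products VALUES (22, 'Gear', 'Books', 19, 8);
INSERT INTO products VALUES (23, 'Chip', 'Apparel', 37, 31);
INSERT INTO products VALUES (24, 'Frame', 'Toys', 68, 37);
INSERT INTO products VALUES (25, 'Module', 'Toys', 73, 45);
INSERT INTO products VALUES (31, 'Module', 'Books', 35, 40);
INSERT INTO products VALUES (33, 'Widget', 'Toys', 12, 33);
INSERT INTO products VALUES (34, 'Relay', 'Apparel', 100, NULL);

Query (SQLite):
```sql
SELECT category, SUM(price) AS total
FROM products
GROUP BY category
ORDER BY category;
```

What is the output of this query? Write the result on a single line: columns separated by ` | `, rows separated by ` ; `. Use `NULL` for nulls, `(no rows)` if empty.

Partition products by category; compute SUM(price) within each group.
  Apparel: ids {2, 18, 20, 23, 34} → SUM(price)=414
  Books: ids {1, 17, 22, 31} → SUM(price)=137
  Toys: ids {13, 24, 25, 33} → SUM(price)=209

Apparel | 414 ; Books | 137 ; Toys | 209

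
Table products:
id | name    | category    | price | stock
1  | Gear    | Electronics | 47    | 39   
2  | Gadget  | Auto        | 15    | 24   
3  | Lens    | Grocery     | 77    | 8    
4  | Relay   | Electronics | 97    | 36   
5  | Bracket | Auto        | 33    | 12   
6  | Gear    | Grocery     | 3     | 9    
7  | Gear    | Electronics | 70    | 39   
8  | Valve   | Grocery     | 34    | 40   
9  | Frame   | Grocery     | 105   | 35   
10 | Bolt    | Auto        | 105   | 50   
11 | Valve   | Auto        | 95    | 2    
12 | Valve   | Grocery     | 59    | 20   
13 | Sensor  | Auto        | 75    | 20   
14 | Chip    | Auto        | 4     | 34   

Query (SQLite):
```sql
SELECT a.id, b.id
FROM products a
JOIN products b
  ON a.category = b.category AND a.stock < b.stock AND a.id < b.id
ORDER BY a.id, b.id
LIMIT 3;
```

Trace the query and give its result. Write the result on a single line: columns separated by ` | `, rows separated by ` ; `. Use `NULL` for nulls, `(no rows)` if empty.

Pairs (a,b) with same category, a.stock < b.stock, a.id < b.id.
category groups: Auto:{2,5,10,11,13,14} Electronics:{1,4,7} Grocery:{3,6,8,9,12}
Ordered by (a.id, b.id); first 3.

2 | 10 ; 2 | 14 ; 3 | 6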